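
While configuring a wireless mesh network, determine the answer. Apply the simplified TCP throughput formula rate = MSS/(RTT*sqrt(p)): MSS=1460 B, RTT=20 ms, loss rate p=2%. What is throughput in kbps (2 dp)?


Given: MSS = 1460 bytes, RTT = 20 ms, loss = 2%
RTT in seconds = 20 / 1000 = 0.02
Loss rate = 2% = 0.02
sqrt(loss) = sqrt(0.02) = 0.141421356237
Throughput (bytes/s) = 1460 / (0.02 * 0.141421356237) = 516187.9503
Throughput (kbps) = 516187.9503 * 8 / 1000 = 4129.503602 -> 4129.50 kbps (2 dp)

4129.50


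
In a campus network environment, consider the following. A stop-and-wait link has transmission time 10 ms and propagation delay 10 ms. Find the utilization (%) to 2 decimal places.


Given: Ttrans = 10 ms, Tprop = 10 ms
RTT = 2 * Tprop = 2 * 10 = 20 ms
U = Ttrans / (Ttrans + RTT)
U = 10 / (10 + 20)
U = 10 / 30 = 0.333333
U% = 33.33%

33.33


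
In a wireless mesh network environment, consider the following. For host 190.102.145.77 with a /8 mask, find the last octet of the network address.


Given: IP = 190.102.145.77, prefix = /8
Subnet mask = 255.0.0.0
Last octet of IP: 77
Last octet of mask: 0
Network last octet = 77 AND 0 = 0

0


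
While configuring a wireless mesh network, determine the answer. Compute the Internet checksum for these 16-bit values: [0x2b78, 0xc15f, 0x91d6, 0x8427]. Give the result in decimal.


Given words: [0x2b78, 0xc15f, 0x91d6, 0x8427]
Step 1: Sum all words
Raw sum = 11128 + 49503 + 37334 + 33831 = 131796
Step 2: Fold carry: (724 + 2) = 726
One's complement = ~726 & 0xFFFF = 64809

64809


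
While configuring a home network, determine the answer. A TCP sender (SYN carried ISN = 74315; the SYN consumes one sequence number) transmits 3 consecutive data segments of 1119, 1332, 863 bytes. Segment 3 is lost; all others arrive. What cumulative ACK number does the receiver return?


SYN uses sequence number 74315; first data byte = ISN + 1 = 74316.
Segment 1: SEQ = 74316, len = 1119 B, covers [74316, 75434]
Segment 2: SEQ = 75435, len = 1332 B, covers [75435, 76766]
Segment 3: SEQ = 76767, len = 863 B, covers [76767, 77629] [LOST]
In-order data received: bytes [74316, 76766] (segments 1..2).
Segment 3 missing -> gap begins at byte 76767.
Cumulative ACK = next expected in-order byte = 74316 + 1119 + 1332 = 76767

76767


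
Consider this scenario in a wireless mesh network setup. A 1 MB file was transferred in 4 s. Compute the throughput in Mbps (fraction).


Given: file = 1 MB, time = 4 s
File in Mb = 1 * 8 = 8 Mb
Throughput = 8 / 4 Mbps
Throughput = 2 Mbps

2


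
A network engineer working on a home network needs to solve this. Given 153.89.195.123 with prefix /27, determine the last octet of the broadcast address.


Given: IP = 153.89.195.123, prefix = /27
Host bits = 32 - 27 = 5
Network last octet = 123 AND mask = 96
Host part size = 2^5 - 1 = 31
Broadcast last octet = 96 OR 31 = 127

127


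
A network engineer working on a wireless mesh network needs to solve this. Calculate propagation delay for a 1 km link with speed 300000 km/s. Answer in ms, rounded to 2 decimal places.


Given: distance = 1 km, speed = 300000 km/s
Delay = distance / speed = 1 / 300000 seconds
Delay in ms = 1 * 1000 / 300000
Delay = 0.0033 ms
Rounded to 2 dp = 0.00 ms

0.00


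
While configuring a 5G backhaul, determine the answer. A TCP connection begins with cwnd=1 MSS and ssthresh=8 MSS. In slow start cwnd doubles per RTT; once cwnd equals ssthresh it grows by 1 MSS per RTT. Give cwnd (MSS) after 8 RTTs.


RTT 0: cwnd = 1 MSS (initial)
RTT 1: cwnd = 2 MSS (slow start, doubled)
RTT 2: cwnd = 4 MSS (slow start, doubled)
RTT 3: cwnd = 8 MSS (slow start, doubled)
RTT 4: cwnd = 9 MSS (congestion avoidance, +1)
RTT 5: cwnd = 10 MSS (congestion avoidance, +1)
RTT 6: cwnd = 11 MSS (congestion avoidance, +1)
RTT 7: cwnd = 12 MSS (congestion avoidance, +1)
RTT 8: cwnd = 13 MSS (congestion avoidance, +1)

13


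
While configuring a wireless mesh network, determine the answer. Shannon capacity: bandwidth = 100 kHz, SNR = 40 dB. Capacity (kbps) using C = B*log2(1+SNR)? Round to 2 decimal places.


Given: B = 100 kHz, SNR = 40 dB
SNR linear = 10^(40/10) = 10000
1 + SNR = 10001
log2(10001) = 13.2878566418
C = 100 * 1000 * 13.2878566418 = 1328785.6642 bps
C = 1328.785664 kbps -> 1328.79 kbps (2 dp)

1328.79


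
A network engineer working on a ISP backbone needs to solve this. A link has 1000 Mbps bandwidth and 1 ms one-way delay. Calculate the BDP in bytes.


Given: bandwidth = 1000 Mbps, delay = 1 ms
BDP in bits = 1000 * 10^6 * 1 / 1000
BDP in bits = 1000000
BDP in bytes = 1000000 / 8 = 125000

125000


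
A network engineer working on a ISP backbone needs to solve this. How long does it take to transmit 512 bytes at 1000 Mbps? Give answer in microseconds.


Given: packet = 512 bytes, bandwidth = 1000 Mbps
Packet in bits = 512 * 8 = 4096 bits
Bandwidth = 1000 * 10^6 = 1000000000 bps
Time = 4096 / 1000000000 seconds
Time in us = 4096 * 10^6 / 1000000000 = 4.096

4.096


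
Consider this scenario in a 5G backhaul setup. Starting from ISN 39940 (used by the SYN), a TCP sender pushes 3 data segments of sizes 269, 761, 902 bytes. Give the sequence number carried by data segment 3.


The SYN occupies sequence number ISN = 39940, so the first data byte is ISN + 1 = 39941.
SEQ of data segment i = (ISN + 1) + sum of payload sizes of segments 1..i-1.
Segment 1: SEQ = 39941, payload = 269 bytes
Segment 2: SEQ = 40210, payload = 761 bytes
Segment 3: SEQ = 40971, payload = 902 bytes
SEQ of segment 3 = 39941 + 269 + 761 = 40971

40971


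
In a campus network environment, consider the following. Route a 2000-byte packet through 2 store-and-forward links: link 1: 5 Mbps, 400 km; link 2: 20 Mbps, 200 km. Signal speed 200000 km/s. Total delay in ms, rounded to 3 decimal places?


Packet = 2000 bytes = 16000 bits. Store-and-forward: sum (t_trans + t_prop) per link.
Link 1: t_trans = 16000/(5*10^6) s = 3.2000 ms; t_prop = 400/200000 s = 2.0000 ms; subtotal = 5.2000 ms
Link 2: t_trans = 16000/(20*10^6) s = 0.8000 ms; t_prop = 200/200000 s = 1.0000 ms; subtotal = 1.8000 ms
End-to-end = 5.2000 + 1.8000 = 7.0000 ms -> 7.000 ms (3 dp)

7.000


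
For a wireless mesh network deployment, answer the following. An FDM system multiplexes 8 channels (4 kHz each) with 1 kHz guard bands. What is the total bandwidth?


Given: 8 channels, 4 kHz each, guard = 1 kHz
Channel bandwidth = 8 * 4 = 32 kHz
Guard bands = 7 gaps * 1 kHz = 7 kHz
Total = 32 + 7 = 39 kHz

39


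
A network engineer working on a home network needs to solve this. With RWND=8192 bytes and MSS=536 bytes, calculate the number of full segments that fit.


Given: RWND = 8192 bytes, MSS = 536 bytes
Full segments = floor(RWND / MSS)
Full segments = floor(8192 / 536)
Full segments = floor(15.2836) = 15

15


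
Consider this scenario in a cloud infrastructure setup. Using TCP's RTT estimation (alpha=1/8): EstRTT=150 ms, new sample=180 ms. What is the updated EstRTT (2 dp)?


Given: EstRTT = 150 ms, SampleRTT = 180 ms, alpha = 1/8
New EstRTT = (1 - alpha) * EstRTT + alpha * SampleRTT
(7/8) * 150 = 131.25
(1/8) * 180 = 22.5
New EstRTT = 131.25 + 22.5 = 153.75 ms -> 153.75 ms (2 dp)

153.75


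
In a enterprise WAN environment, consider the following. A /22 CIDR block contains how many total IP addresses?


Given: CIDR prefix /22
Host bits = 32 - 22 = 10
Total addresses = 2^10 = 1024

1024


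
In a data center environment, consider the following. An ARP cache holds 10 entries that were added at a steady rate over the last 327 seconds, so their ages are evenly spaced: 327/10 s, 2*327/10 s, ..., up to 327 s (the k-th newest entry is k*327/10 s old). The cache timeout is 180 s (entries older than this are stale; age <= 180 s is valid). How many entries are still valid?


Ages are k * 327/10 s for k = 1..10 (spacing = 32.7000 s).
Entry k is valid iff k * 327/10 <= 180 iff k <= 10 * 180 / 327 = 5.5046
n_valid = floor(5.5046) = 5
(n_stale = 10 - 5 = 5)

5


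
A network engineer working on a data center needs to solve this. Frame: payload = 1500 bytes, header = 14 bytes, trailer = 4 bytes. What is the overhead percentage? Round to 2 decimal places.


Given: payload = 1500 B, header = 14 B, trailer = 4 B
Overhead bytes = header + trailer = 14 + 4 = 18
Total frame = payload + overhead = 1500 + 18 = 1518
Overhead % = 18 / 1518 * 100 = 1.1858% -> 1.19% (2 dp)

1.19


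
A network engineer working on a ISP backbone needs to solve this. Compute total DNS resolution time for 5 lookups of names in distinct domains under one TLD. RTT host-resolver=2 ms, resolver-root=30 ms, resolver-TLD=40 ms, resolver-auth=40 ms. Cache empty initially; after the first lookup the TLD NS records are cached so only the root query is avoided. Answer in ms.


Lookup 1 (cold cache): local + root + TLD + auth = 2 + 30 + 40 + 40 = 112 ms
Lookups 2..5 (TLD NS cached -> skip root; new domain -> still ask TLD and auth): local + TLD + auth = 2 + 40 + 40 = 82 ms each
Remaining 4 lookups: 4 * 82 = 328 ms
Total = 112 + 328 = 440 ms

440


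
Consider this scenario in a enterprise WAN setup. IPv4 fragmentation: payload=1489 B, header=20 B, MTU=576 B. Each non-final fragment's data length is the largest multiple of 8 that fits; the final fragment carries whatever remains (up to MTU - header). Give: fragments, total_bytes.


Max data per non-final fragment = floor((MTU - header)/8)*8 = floor((576 - 20)/8)*8 = floor(556/8)*8 = 552 B
Final fragment needs no 8-byte alignment: it can carry up to MTU - header = 556 B
Non-final fragments needed = ceil((payload - 556) / 552) = ceil(933/552) = ceil(1.6902) = 2
Number of fragments = 2 + 1 = 3
Fragment sizes (data): 2 * 552 B + 385 B (last, 385 <= 556 OK)
Total bytes sent = payload + n_frags * header = 1489 + 3*20 = 1489 + 60 = 1549 B

3, 1549


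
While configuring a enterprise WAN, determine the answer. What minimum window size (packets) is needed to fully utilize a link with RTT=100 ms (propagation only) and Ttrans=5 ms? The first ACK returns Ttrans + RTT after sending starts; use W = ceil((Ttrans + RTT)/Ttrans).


Given: Ttrans = 5 ms, RTT = 100 ms (= 2 * Tprop, Tprop = 50 ms)
Time until first ACK returns = Ttrans + RTT = 5 + 100 = 105 ms
Need W * Ttrans >= Ttrans + RTT  ->  W >= (Ttrans + RTT) / Ttrans
(Ttrans + RTT) / Ttrans = 105 / 5 = 21
W_min = ceil(21) = 21

21


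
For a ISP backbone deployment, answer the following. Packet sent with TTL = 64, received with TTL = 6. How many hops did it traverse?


Given: initial TTL = 64, received TTL = 6
Hops = initial TTL - received TTL
Hops = 64 - 6 = 58

58


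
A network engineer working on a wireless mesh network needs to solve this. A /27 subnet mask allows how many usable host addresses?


Given: subnet mask /27
Host bits = 32 - 27 = 5
Total addresses = 2^5 = 32
Usable hosts = 32 - 2 (network + broadcast) = 30

30


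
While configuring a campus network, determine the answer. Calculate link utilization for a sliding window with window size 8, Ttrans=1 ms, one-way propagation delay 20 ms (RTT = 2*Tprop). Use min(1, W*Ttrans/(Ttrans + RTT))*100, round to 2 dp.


Given: W = 8, Ttrans = 1 ms, RTT = 40 ms (= 2 * Tprop, Tprop = 20 ms)
Cycle time = Ttrans + RTT = 1 + 40 = 41 ms (first packet sent until its ACK returns)
W * Ttrans = 8 * 1 = 8 ms of sending per cycle
W * Ttrans / (Ttrans + RTT) = 8 / 41 = 0.195122
U = min(1, 0.195122) = 0.195122
U% = 19.51%

19.51


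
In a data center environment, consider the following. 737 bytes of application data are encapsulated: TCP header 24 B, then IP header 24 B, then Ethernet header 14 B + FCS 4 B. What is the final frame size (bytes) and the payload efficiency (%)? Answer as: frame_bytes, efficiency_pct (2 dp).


TCP segment = 737 + 24 = 761 B
IP packet = 761 + 24 = 785 B
Ethernet frame = 785 + 14 + 4 = 803 B
Efficiency = app / frame = 737 / 803 = 0.917808 = 91.7808% -> 91.78% (2 dp)

803, 91.78


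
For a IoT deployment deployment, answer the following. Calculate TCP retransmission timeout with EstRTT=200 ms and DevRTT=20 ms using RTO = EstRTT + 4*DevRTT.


Given: EstRTT = 200 ms, DevRTT = 20 ms
Timeout = EstRTT + 4 * DevRTT
4 * DevRTT = 4 * 20 = 80
Timeout = 200 + 80 = 280 ms

280


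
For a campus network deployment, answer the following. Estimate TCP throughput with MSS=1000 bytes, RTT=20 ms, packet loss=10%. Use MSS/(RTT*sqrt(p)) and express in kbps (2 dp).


Given: MSS = 1000 bytes, RTT = 20 ms, loss = 10%
RTT in seconds = 20 / 1000 = 0.02
Loss rate = 10% = 0.1
sqrt(loss) = sqrt(0.1) = 0.316227766017
Throughput (bytes/s) = 1000 / (0.02 * 0.316227766017) = 158113.8830
Throughput (kbps) = 158113.8830 * 8 / 1000 = 1264.911064 -> 1264.91 kbps (2 dp)

1264.91


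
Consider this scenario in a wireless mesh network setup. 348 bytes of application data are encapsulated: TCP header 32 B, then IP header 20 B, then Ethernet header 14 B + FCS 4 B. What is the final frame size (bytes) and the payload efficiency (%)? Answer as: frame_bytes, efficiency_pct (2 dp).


TCP segment = 348 + 32 = 380 B
IP packet = 380 + 20 = 400 B
Ethernet frame = 400 + 14 + 4 = 418 B
Efficiency = app / frame = 348 / 418 = 0.832536 = 83.2536% -> 83.25% (2 dp)

418, 83.25


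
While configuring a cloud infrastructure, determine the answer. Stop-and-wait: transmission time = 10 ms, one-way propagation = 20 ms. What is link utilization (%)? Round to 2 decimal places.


Given: Ttrans = 10 ms, Tprop = 20 ms
RTT = 2 * Tprop = 2 * 20 = 40 ms
U = Ttrans / (Ttrans + RTT)
U = 10 / (10 + 40)
U = 10 / 50 = 0.2
U% = 20.00%

20.00


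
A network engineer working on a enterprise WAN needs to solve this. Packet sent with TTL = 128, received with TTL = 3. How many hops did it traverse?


Given: initial TTL = 128, received TTL = 3
Hops = initial TTL - received TTL
Hops = 128 - 3 = 125

125


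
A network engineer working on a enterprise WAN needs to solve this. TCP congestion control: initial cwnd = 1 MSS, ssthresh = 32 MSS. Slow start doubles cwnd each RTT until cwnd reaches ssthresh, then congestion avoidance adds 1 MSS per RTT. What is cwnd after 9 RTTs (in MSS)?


RTT 0: cwnd = 1 MSS (initial)
RTT 1: cwnd = 2 MSS (slow start, doubled)
RTT 2: cwnd = 4 MSS (slow start, doubled)
RTT 3: cwnd = 8 MSS (slow start, doubled)
RTT 4: cwnd = 16 MSS (slow start, doubled)
RTT 5: cwnd = 32 MSS (slow start, doubled)
RTT 6: cwnd = 33 MSS (congestion avoidance, +1)
RTT 7: cwnd = 34 MSS (congestion avoidance, +1)
RTT 8: cwnd = 35 MSS (congestion avoidance, +1)
RTT 9: cwnd = 36 MSS (congestion avoidance, +1)

36


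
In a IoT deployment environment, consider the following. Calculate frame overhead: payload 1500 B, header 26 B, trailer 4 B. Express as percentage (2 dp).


Given: payload = 1500 B, header = 26 B, trailer = 4 B
Overhead bytes = header + trailer = 26 + 4 = 30
Total frame = payload + overhead = 1500 + 30 = 1530
Overhead % = 30 / 1530 * 100 = 1.9608% -> 1.96% (2 dp)

1.96


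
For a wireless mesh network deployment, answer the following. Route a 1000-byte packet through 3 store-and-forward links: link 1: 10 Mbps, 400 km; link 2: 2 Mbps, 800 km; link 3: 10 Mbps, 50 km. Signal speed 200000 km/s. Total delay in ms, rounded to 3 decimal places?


Packet = 1000 bytes = 8000 bits. Store-and-forward: sum (t_trans + t_prop) per link.
Link 1: t_trans = 8000/(10*10^6) s = 0.8000 ms; t_prop = 400/200000 s = 2.0000 ms; subtotal = 2.8000 ms
Link 2: t_trans = 8000/(2*10^6) s = 4.0000 ms; t_prop = 800/200000 s = 4.0000 ms; subtotal = 8.0000 ms
Link 3: t_trans = 8000/(10*10^6) s = 0.8000 ms; t_prop = 50/200000 s = 0.2500 ms; subtotal = 1.0500 ms
End-to-end = 2.8000 + 8.0000 + 1.0500 = 11.8500 ms -> 11.850 ms (3 dp)

11.850


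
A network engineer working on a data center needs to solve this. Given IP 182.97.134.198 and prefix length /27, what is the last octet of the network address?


Given: IP = 182.97.134.198, prefix = /27
Subnet mask = 255.255.255.224
Last octet of IP: 198
Last octet of mask: 224
Network last octet = 198 AND 224 = 192

192


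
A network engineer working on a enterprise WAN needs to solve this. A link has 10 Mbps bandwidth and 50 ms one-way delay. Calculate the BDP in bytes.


Given: bandwidth = 10 Mbps, delay = 50 ms
BDP in bits = 10 * 10^6 * 50 / 1000
BDP in bits = 500000
BDP in bytes = 500000 / 8 = 62500

62500


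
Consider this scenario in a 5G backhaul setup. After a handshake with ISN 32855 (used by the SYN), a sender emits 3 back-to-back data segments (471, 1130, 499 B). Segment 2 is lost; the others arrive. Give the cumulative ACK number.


SYN uses sequence number 32855; first data byte = ISN + 1 = 32856.
Segment 1: SEQ = 32856, len = 471 B, covers [32856, 33326]
Segment 2: SEQ = 33327, len = 1130 B, covers [33327, 34456] [LOST]
Segment 3: SEQ = 34457, len = 499 B, covers [34457, 34955]
In-order data received: bytes [32856, 33326] (segments 1..1).
Segment 2 missing -> gap begins at byte 33327; later segments buffered out of order.
Cumulative ACK = next expected in-order byte = 32856 + 471 = 33327

33327


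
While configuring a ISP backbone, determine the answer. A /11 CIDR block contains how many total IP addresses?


Given: CIDR prefix /11
Host bits = 32 - 11 = 21
Total addresses = 2^21 = 2097152

2097152


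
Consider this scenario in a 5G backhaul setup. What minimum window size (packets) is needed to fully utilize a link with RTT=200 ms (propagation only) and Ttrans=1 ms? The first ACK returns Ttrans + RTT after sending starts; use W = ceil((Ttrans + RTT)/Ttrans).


Given: Ttrans = 1 ms, RTT = 200 ms (= 2 * Tprop, Tprop = 100 ms)
Time until first ACK returns = Ttrans + RTT = 1 + 200 = 201 ms
Need W * Ttrans >= Ttrans + RTT  ->  W >= (Ttrans + RTT) / Ttrans
(Ttrans + RTT) / Ttrans = 201 / 1 = 201
W_min = ceil(201) = 201

201


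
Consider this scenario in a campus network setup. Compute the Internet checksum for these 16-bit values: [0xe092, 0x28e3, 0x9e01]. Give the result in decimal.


Given words: [0xe092, 0x28e3, 0x9e01]
Step 1: Sum all words
Raw sum = 57490 + 10467 + 40449 = 108406
Step 2: Fold carry: (42870 + 1) = 42871
One's complement = ~42871 & 0xFFFF = 22664

22664


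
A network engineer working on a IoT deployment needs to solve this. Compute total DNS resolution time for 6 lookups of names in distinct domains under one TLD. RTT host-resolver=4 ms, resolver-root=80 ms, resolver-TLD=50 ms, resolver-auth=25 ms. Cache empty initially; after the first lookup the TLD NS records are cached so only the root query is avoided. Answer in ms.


Lookup 1 (cold cache): local + root + TLD + auth = 4 + 80 + 50 + 25 = 159 ms
Lookups 2..6 (TLD NS cached -> skip root; new domain -> still ask TLD and auth): local + TLD + auth = 4 + 50 + 25 = 79 ms each
Remaining 5 lookups: 5 * 79 = 395 ms
Total = 159 + 395 = 554 ms

554


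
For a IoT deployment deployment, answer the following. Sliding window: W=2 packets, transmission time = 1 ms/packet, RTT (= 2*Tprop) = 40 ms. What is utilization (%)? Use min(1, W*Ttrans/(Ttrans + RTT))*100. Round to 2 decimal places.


Given: W = 2, Ttrans = 1 ms, RTT = 40 ms (= 2 * Tprop, Tprop = 20 ms)
Cycle time = Ttrans + RTT = 1 + 40 = 41 ms (first packet sent until its ACK returns)
W * Ttrans = 2 * 1 = 2 ms of sending per cycle
W * Ttrans / (Ttrans + RTT) = 2 / 41 = 0.048780
U = min(1, 0.048780) = 0.048780
U% = 4.88%

4.88


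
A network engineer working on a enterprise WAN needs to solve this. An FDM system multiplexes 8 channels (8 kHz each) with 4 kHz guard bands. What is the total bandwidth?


Given: 8 channels, 8 kHz each, guard = 4 kHz
Channel bandwidth = 8 * 8 = 64 kHz
Guard bands = 7 gaps * 4 kHz = 28 kHz
Total = 64 + 28 = 92 kHz

92


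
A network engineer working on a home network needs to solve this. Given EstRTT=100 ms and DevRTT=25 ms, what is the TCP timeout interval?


Given: EstRTT = 100 ms, DevRTT = 25 ms
Timeout = EstRTT + 4 * DevRTT
4 * DevRTT = 4 * 25 = 100
Timeout = 100 + 100 = 200 ms

200


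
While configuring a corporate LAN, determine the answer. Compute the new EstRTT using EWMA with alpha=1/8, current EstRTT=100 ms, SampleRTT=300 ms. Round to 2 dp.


Given: EstRTT = 100 ms, SampleRTT = 300 ms, alpha = 1/8
New EstRTT = (1 - alpha) * EstRTT + alpha * SampleRTT
(7/8) * 100 = 87.5
(1/8) * 300 = 37.5
New EstRTT = 87.5 + 37.5 = 125 ms -> 125.00 ms (2 dp)

125.00


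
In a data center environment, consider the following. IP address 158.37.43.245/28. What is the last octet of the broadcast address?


Given: IP = 158.37.43.245, prefix = /28
Host bits = 32 - 28 = 4
Network last octet = 245 AND mask = 240
Host part size = 2^4 - 1 = 15
Broadcast last octet = 240 OR 15 = 255

255


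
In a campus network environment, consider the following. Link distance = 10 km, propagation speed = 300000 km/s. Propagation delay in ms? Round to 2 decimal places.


Given: distance = 10 km, speed = 300000 km/s
Delay = distance / speed = 10 / 300000 seconds
Delay in ms = 10 * 1000 / 300000
Delay = 0.0333 ms
Rounded to 2 dp = 0.03 ms

0.03


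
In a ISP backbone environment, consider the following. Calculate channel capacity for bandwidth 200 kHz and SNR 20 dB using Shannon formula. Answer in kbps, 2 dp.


Given: B = 200 kHz, SNR = 20 dB
SNR linear = 10^(20/10) = 100
1 + SNR = 101
log2(101) = 6.6582114828
C = 200 * 1000 * 6.6582114828 = 1331642.2966 bps
C = 1331.642297 kbps -> 1331.64 kbps (2 dp)

1331.64


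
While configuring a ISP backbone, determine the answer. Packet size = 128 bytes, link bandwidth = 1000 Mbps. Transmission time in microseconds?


Given: packet = 128 bytes, bandwidth = 1000 Mbps
Packet in bits = 128 * 8 = 1024 bits
Bandwidth = 1000 * 10^6 = 1000000000 bps
Time = 1024 / 1000000000 seconds
Time in us = 1024 * 10^6 / 1000000000 = 1.024

1.024


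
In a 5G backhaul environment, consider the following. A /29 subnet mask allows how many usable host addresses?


Given: subnet mask /29
Host bits = 32 - 29 = 3
Total addresses = 2^3 = 8
Usable hosts = 8 - 2 (network + broadcast) = 6

6


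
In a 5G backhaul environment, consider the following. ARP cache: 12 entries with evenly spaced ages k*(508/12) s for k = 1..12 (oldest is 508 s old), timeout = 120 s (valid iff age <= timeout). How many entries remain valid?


Ages are k * 508/12 s for k = 1..12 (spacing = 42.3333 s).
Entry k is valid iff k * 508/12 <= 120 iff k <= 12 * 120 / 508 = 2.8346
n_valid = floor(2.8346) = 2
(n_stale = 12 - 2 = 10)

2


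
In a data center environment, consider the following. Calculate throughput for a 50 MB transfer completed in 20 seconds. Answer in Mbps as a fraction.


Given: file = 50 MB, time = 20 s
File in Mb = 50 * 8 = 400 Mb
Throughput = 400 / 20 Mbps
Throughput = 20 Mbps

20


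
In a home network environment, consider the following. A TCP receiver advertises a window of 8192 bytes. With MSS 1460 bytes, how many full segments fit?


Given: RWND = 8192 bytes, MSS = 1460 bytes
Full segments = floor(RWND / MSS)
Full segments = floor(8192 / 1460)
Full segments = floor(5.611) = 5

5


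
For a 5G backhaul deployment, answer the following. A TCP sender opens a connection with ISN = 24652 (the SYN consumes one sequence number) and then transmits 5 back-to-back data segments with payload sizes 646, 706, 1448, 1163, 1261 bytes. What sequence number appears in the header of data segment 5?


The SYN occupies sequence number ISN = 24652, so the first data byte is ISN + 1 = 24653.
SEQ of data segment i = (ISN + 1) + sum of payload sizes of segments 1..i-1.
Segment 1: SEQ = 24653, payload = 646 bytes
Segment 2: SEQ = 25299, payload = 706 bytes
Segment 3: SEQ = 26005, payload = 1448 bytes
Segment 4: SEQ = 27453, payload = 1163 bytes
Segment 5: SEQ = 28616, payload = 1261 bytes
SEQ of segment 5 = 24653 + 646 + 706 + 1448 + 1163 = 28616

28616


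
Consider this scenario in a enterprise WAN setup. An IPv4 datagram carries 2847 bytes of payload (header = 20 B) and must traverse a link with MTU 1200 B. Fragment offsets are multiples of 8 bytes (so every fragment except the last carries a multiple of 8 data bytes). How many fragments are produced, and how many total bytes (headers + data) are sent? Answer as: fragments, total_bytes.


Max data per non-final fragment = floor((MTU - header)/8)*8 = floor((1200 - 20)/8)*8 = floor(1180/8)*8 = 1176 B
Final fragment needs no 8-byte alignment: it can carry up to MTU - header = 1180 B
Non-final fragments needed = ceil((payload - 1180) / 1176) = ceil(1667/1176) = ceil(1.4175) = 2
Number of fragments = 2 + 1 = 3
Fragment sizes (data): 2 * 1176 B + 495 B (last, 495 <= 1180 OK)
Total bytes sent = payload + n_frags * header = 2847 + 3*20 = 2847 + 60 = 2907 B

3, 2907


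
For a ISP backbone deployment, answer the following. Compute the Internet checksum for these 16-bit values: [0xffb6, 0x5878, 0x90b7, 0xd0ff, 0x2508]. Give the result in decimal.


Given words: [0xffb6, 0x5878, 0x90b7, 0xd0ff, 0x2508]
Step 1: Sum all words
Raw sum = 65462 + 22648 + 37047 + 53503 + 9480 = 188140
Step 2: Fold carry: (57068 + 2) = 57070
One's complement = ~57070 & 0xFFFF = 8465

8465


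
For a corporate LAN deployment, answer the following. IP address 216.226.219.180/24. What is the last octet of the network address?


Given: IP = 216.226.219.180, prefix = /24
Subnet mask = 255.255.255.0
Last octet of IP: 180
Last octet of mask: 0
Network last octet = 180 AND 0 = 0

0


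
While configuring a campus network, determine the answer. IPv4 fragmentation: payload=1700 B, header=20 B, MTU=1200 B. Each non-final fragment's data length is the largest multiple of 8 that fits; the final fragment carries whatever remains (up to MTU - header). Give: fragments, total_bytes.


Max data per non-final fragment = floor((MTU - header)/8)*8 = floor((1200 - 20)/8)*8 = floor(1180/8)*8 = 1176 B
Final fragment needs no 8-byte alignment: it can carry up to MTU - header = 1180 B
Non-final fragments needed = ceil((payload - 1180) / 1176) = ceil(520/1176) = ceil(0.4422) = 1
Number of fragments = 1 + 1 = 2
Fragment sizes (data): 1 * 1176 B + 524 B (last, 524 <= 1180 OK)
Total bytes sent = payload + n_frags * header = 1700 + 2*20 = 1700 + 40 = 1740 B

2, 1740


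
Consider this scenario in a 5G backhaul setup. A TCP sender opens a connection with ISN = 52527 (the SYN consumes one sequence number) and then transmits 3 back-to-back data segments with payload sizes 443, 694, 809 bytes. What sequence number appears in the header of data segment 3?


The SYN occupies sequence number ISN = 52527, so the first data byte is ISN + 1 = 52528.
SEQ of data segment i = (ISN + 1) + sum of payload sizes of segments 1..i-1.
Segment 1: SEQ = 52528, payload = 443 bytes
Segment 2: SEQ = 52971, payload = 694 bytes
Segment 3: SEQ = 53665, payload = 809 bytes
SEQ of segment 3 = 52528 + 443 + 694 = 53665

53665


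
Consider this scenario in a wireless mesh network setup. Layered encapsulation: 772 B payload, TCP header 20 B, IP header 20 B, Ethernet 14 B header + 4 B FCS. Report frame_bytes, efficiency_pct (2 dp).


TCP segment = 772 + 20 = 792 B
IP packet = 792 + 20 = 812 B
Ethernet frame = 812 + 14 + 4 = 830 B
Efficiency = app / frame = 772 / 830 = 0.930120 = 93.0120% -> 93.01% (2 dp)

830, 93.01


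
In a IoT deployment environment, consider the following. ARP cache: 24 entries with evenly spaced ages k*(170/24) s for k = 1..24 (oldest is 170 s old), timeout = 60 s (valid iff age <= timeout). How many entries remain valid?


Ages are k * 170/24 s for k = 1..24 (spacing = 7.0833 s).
Entry k is valid iff k * 170/24 <= 60 iff k <= 24 * 60 / 170 = 8.4706
n_valid = floor(8.4706) = 8
(n_stale = 24 - 8 = 16)

8


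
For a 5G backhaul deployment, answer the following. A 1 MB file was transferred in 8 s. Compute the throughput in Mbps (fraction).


Given: file = 1 MB, time = 8 s
File in Mb = 1 * 8 = 8 Mb
Throughput = 8 / 8 Mbps
Throughput = 1 Mbps

1


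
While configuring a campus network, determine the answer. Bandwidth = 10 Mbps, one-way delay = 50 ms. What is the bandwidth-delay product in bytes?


Given: bandwidth = 10 Mbps, delay = 50 ms
BDP in bits = 10 * 10^6 * 50 / 1000
BDP in bits = 500000
BDP in bytes = 500000 / 8 = 62500

62500


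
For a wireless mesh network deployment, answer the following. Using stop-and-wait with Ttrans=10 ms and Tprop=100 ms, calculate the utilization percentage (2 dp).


Given: Ttrans = 10 ms, Tprop = 100 ms
RTT = 2 * Tprop = 2 * 100 = 200 ms
U = Ttrans / (Ttrans + RTT)
U = 10 / (10 + 200)
U = 10 / 210 = 0.047619
U% = 4.76%

4.76


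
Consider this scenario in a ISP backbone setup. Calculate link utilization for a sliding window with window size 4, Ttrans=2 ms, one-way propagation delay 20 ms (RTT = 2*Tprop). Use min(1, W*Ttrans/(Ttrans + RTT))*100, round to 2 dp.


Given: W = 4, Ttrans = 2 ms, RTT = 40 ms (= 2 * Tprop, Tprop = 20 ms)
Cycle time = Ttrans + RTT = 2 + 40 = 42 ms (first packet sent until its ACK returns)
W * Ttrans = 4 * 2 = 8 ms of sending per cycle
W * Ttrans / (Ttrans + RTT) = 8 / 42 = 0.190476
U = min(1, 0.190476) = 0.190476
U% = 19.05%

19.05


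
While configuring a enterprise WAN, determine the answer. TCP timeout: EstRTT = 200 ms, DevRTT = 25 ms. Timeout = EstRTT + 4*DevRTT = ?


Given: EstRTT = 200 ms, DevRTT = 25 ms
Timeout = EstRTT + 4 * DevRTT
4 * DevRTT = 4 * 25 = 100
Timeout = 200 + 100 = 300 ms

300


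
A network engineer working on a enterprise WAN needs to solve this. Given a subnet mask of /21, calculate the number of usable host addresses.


Given: subnet mask /21
Host bits = 32 - 21 = 11
Total addresses = 2^11 = 2048
Usable hosts = 2048 - 2 (network + broadcast) = 2046

2046


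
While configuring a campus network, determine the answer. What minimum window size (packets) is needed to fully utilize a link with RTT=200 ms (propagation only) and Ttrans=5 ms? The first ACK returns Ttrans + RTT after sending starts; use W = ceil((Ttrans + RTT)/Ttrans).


Given: Ttrans = 5 ms, RTT = 200 ms (= 2 * Tprop, Tprop = 100 ms)
Time until first ACK returns = Ttrans + RTT = 5 + 200 = 205 ms
Need W * Ttrans >= Ttrans + RTT  ->  W >= (Ttrans + RTT) / Ttrans
(Ttrans + RTT) / Ttrans = 205 / 5 = 41
W_min = ceil(41) = 41

41


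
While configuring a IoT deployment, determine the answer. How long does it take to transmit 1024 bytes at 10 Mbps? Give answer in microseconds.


Given: packet = 1024 bytes, bandwidth = 10 Mbps
Packet in bits = 1024 * 8 = 8192 bits
Bandwidth = 10 * 10^6 = 10000000 bps
Time = 8192 / 10000000 seconds
Time in us = 8192 * 10^6 / 10000000 = 819.2

819.2


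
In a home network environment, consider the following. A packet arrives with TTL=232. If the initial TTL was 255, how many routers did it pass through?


Given: initial TTL = 255, received TTL = 232
Hops = initial TTL - received TTL
Hops = 255 - 232 = 23

23


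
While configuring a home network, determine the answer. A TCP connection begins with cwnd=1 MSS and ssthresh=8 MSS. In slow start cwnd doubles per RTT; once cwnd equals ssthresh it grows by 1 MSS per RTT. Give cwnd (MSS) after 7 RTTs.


RTT 0: cwnd = 1 MSS (initial)
RTT 1: cwnd = 2 MSS (slow start, doubled)
RTT 2: cwnd = 4 MSS (slow start, doubled)
RTT 3: cwnd = 8 MSS (slow start, doubled)
RTT 4: cwnd = 9 MSS (congestion avoidance, +1)
RTT 5: cwnd = 10 MSS (congestion avoidance, +1)
RTT 6: cwnd = 11 MSS (congestion avoidance, +1)
RTT 7: cwnd = 12 MSS (congestion avoidance, +1)

12


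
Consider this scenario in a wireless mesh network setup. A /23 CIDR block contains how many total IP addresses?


Given: CIDR prefix /23
Host bits = 32 - 23 = 9
Total addresses = 2^9 = 512

512


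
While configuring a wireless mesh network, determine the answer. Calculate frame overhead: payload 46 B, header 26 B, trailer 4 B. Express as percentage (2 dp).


Given: payload = 46 B, header = 26 B, trailer = 4 B
Overhead bytes = header + trailer = 26 + 4 = 30
Total frame = payload + overhead = 46 + 30 = 76
Overhead % = 30 / 76 * 100 = 39.4737% -> 39.47% (2 dp)

39.47


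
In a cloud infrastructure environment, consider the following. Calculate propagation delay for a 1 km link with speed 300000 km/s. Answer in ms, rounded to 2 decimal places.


Given: distance = 1 km, speed = 300000 km/s
Delay = distance / speed = 1 / 300000 seconds
Delay in ms = 1 * 1000 / 300000
Delay = 0.0033 ms
Rounded to 2 dp = 0.00 ms

0.00


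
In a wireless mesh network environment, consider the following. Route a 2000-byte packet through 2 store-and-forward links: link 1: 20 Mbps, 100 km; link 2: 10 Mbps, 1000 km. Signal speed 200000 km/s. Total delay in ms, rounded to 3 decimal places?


Packet = 2000 bytes = 16000 bits. Store-and-forward: sum (t_trans + t_prop) per link.
Link 1: t_trans = 16000/(20*10^6) s = 0.8000 ms; t_prop = 100/200000 s = 0.5000 ms; subtotal = 1.3000 ms
Link 2: t_trans = 16000/(10*10^6) s = 1.6000 ms; t_prop = 1000/200000 s = 5.0000 ms; subtotal = 6.6000 ms
End-to-end = 1.3000 + 6.6000 = 7.9000 ms -> 7.900 ms (3 dp)

7.900


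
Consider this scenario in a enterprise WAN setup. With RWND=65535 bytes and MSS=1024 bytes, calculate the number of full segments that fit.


Given: RWND = 65535 bytes, MSS = 1024 bytes
Full segments = floor(RWND / MSS)
Full segments = floor(65535 / 1024)
Full segments = floor(63.999) = 63

63


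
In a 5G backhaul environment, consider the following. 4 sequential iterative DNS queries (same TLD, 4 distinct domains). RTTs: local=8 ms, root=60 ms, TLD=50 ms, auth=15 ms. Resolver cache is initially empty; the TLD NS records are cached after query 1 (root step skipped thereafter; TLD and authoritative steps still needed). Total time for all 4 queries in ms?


Lookup 1 (cold cache): local + root + TLD + auth = 8 + 60 + 50 + 15 = 133 ms
Lookups 2..4 (TLD NS cached -> skip root; new domain -> still ask TLD and auth): local + TLD + auth = 8 + 50 + 15 = 73 ms each
Remaining 3 lookups: 3 * 73 = 219 ms
Total = 133 + 219 = 352 ms

352


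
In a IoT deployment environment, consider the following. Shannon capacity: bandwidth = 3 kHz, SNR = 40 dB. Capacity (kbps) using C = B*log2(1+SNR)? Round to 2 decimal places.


Given: B = 3 kHz, SNR = 40 dB
SNR linear = 10^(40/10) = 10000
1 + SNR = 10001
log2(10001) = 13.2878566418
C = 3 * 1000 * 13.2878566418 = 39863.5699 bps
C = 39.863570 kbps -> 39.86 kbps (2 dp)

39.86


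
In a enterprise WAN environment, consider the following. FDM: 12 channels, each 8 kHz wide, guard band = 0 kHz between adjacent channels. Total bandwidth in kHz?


Given: 12 channels, 8 kHz each, guard = 0 kHz
Channel bandwidth = 12 * 8 = 96 kHz
Guard bands = 11 gaps * 0 kHz = 0 kHz
Total = 96 + 0 = 96 kHz

96


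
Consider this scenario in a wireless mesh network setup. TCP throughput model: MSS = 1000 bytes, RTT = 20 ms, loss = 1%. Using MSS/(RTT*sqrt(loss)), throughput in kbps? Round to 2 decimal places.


Given: MSS = 1000 bytes, RTT = 20 ms, loss = 1%
RTT in seconds = 20 / 1000 = 0.02
Loss rate = 1% = 0.01
sqrt(loss) = sqrt(0.01) = 0.1
Throughput (bytes/s) = 1000 / (0.02 * 0.1) = 500000.0000
Throughput (kbps) = 500000.0000 * 8 / 1000 = 4000.000000 -> 4000.00 kbps (2 dp)

4000.00


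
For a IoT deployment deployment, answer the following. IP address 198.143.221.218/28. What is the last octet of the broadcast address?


Given: IP = 198.143.221.218, prefix = /28
Host bits = 32 - 28 = 4
Network last octet = 218 AND mask = 208
Host part size = 2^4 - 1 = 15
Broadcast last octet = 208 OR 15 = 223

223


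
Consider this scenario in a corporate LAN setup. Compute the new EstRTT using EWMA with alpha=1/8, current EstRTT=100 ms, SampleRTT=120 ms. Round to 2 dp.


Given: EstRTT = 100 ms, SampleRTT = 120 ms, alpha = 1/8
New EstRTT = (1 - alpha) * EstRTT + alpha * SampleRTT
(7/8) * 100 = 87.5
(1/8) * 120 = 15
New EstRTT = 87.5 + 15 = 102.5 ms -> 102.50 ms (2 dp)

102.50


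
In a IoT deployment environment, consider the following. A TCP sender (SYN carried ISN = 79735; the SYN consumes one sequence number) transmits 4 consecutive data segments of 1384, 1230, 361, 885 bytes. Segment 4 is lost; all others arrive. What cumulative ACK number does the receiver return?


SYN uses sequence number 79735; first data byte = ISN + 1 = 79736.
Segment 1: SEQ = 79736, len = 1384 B, covers [79736, 81119]
Segment 2: SEQ = 81120, len = 1230 B, covers [81120, 82349]
Segment 3: SEQ = 82350, len = 361 B, covers [82350, 82710]
Segment 4: SEQ = 82711, len = 885 B, covers [82711, 83595] [LOST]
In-order data received: bytes [79736, 82710] (segments 1..3).
Segment 4 missing -> gap begins at byte 82711.
Cumulative ACK = next expected in-order byte = 79736 + 1384 + 1230 + 361 = 82711

82711


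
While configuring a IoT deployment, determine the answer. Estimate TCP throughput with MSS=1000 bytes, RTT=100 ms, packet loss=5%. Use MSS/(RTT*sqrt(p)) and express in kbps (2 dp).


Given: MSS = 1000 bytes, RTT = 100 ms, loss = 5%
RTT in seconds = 100 / 1000 = 0.1
Loss rate = 5% = 0.05
sqrt(loss) = sqrt(0.05) = 0.223606797750
Throughput (bytes/s) = 1000 / (0.1 * 0.223606797750) = 44721.3595
Throughput (kbps) = 44721.3595 * 8 / 1000 = 357.770876 -> 357.77 kbps (2 dp)

357.77


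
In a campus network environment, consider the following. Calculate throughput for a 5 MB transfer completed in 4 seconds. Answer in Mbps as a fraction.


Given: file = 5 MB, time = 4 s
File in Mb = 5 * 8 = 40 Mb
Throughput = 40 / 4 Mbps
Throughput = 10 Mbps

10


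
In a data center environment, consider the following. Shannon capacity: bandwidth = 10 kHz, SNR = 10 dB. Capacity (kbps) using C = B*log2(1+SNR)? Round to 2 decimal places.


Given: B = 10 kHz, SNR = 10 dB
SNR linear = 10^(10/10) = 10
1 + SNR = 11
log2(11) = 3.4594316186
C = 10 * 1000 * 3.4594316186 = 34594.3162 bps
C = 34.594316 kbps -> 34.59 kbps (2 dp)

34.59


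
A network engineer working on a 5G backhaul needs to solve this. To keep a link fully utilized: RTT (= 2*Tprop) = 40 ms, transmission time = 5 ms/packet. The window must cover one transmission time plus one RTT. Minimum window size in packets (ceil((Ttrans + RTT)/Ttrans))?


Given: Ttrans = 5 ms, RTT = 40 ms (= 2 * Tprop, Tprop = 20 ms)
Time until first ACK returns = Ttrans + RTT = 5 + 40 = 45 ms
Need W * Ttrans >= Ttrans + RTT  ->  W >= (Ttrans + RTT) / Ttrans
(Ttrans + RTT) / Ttrans = 45 / 5 = 9
W_min = ceil(9) = 9

9


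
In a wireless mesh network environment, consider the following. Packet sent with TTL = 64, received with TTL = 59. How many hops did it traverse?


Given: initial TTL = 64, received TTL = 59
Hops = initial TTL - received TTL
Hops = 64 - 59 = 5

5


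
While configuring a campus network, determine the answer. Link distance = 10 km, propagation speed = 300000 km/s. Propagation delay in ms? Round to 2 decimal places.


Given: distance = 10 km, speed = 300000 km/s
Delay = distance / speed = 10 / 300000 seconds
Delay in ms = 10 * 1000 / 300000
Delay = 0.0333 ms
Rounded to 2 dp = 0.03 ms

0.03


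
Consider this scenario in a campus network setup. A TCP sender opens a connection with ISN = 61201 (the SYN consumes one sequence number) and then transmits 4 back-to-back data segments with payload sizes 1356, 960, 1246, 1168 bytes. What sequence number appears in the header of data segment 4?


The SYN occupies sequence number ISN = 61201, so the first data byte is ISN + 1 = 61202.
SEQ of data segment i = (ISN + 1) + sum of payload sizes of segments 1..i-1.
Segment 1: SEQ = 61202, payload = 1356 bytes
Segment 2: SEQ = 62558, payload = 960 bytes
Segment 3: SEQ = 63518, payload = 1246 bytes
Segment 4: SEQ = 64764, payload = 1168 bytes
SEQ of segment 4 = 61202 + 1356 + 960 + 1246 = 64764

64764


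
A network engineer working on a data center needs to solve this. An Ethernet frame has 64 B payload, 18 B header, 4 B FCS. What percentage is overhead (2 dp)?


Given: payload = 64 B, header = 18 B, trailer = 4 B
Overhead bytes = header + trailer = 18 + 4 = 22
Total frame = payload + overhead = 64 + 22 = 86
Overhead % = 22 / 86 * 100 = 25.5814% -> 25.58% (2 dp)

25.58


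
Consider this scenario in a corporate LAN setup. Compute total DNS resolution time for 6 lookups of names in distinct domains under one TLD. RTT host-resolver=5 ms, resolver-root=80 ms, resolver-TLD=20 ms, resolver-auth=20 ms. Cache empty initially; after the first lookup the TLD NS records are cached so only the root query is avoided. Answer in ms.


Lookup 1 (cold cache): local + root + TLD + auth = 5 + 80 + 20 + 20 = 125 ms
Lookups 2..6 (TLD NS cached -> skip root; new domain -> still ask TLD and auth): local + TLD + auth = 5 + 20 + 20 = 45 ms each
Remaining 5 lookups: 5 * 45 = 225 ms
Total = 125 + 225 = 350 ms

350
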